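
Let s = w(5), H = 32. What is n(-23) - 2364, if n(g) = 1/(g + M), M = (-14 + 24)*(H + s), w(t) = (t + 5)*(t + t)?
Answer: -3066107/1297 ≈ -2364.0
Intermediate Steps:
w(t) = 2*t*(5 + t) (w(t) = (5 + t)*(2*t) = 2*t*(5 + t))
s = 100 (s = 2*5*(5 + 5) = 2*5*10 = 100)
M = 1320 (M = (-14 + 24)*(32 + 100) = 10*132 = 1320)
n(g) = 1/(1320 + g) (n(g) = 1/(g + 1320) = 1/(1320 + g))
n(-23) - 2364 = 1/(1320 - 23) - 2364 = 1/1297 - 2364 = -3066107/1297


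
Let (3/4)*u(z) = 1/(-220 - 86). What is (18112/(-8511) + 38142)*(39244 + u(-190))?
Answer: 5847170062199300/3906549 ≈ 1.4968e+9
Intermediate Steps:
u(z) = -2/459 (u(z) = 4/(3*(-220 - 86)) = (4/3)/(-306) = (4/3)*(-1/306) = -2/459)
(18112/(-8511) + 38142)*(39244 + u(-190)) = (18112/(-8511) + 38142)*(39244 - 2/459) = (18112*(-1/8511) + 38142)*(18012994/459) = (-18112/8511 + 38142)*(18012994/459) = (324608450/8511)*(18012994/459) = 5847170062199300/3906549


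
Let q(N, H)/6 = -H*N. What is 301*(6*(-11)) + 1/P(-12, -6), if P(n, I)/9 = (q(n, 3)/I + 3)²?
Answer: -194706665/9801 ≈ -19866.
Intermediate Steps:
q(N, H) = -6*H*N (q(N, H) = 6*(-H*N) = -6*H*N)
P(n, I) = 9*(3 - 18*n/I)² (P(n, I) = 9*((-6*3*n)/I + 3)² = 9*((-18*n)/I + 3)² = 9*(-18*n/I + 3)² = 9*(3 - 18*n/I)²)
301*(6*(-11)) + 1/P(-12, -6) = 301*(6*(-11)) + 1/(81*(-6 - 6*(-12))²/(-6)²) = 301*(-66) + 1/(81*(1/36)*(-6 + 72)²) = -19866 + 1/(81*(1/36)*66²) = -19866 + 1/(81*(1/36)*4356) = -19866 + 1/9801 = -194706665/9801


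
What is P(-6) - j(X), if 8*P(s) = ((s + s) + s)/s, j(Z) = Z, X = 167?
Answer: -1333/8 ≈ -166.63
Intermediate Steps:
P(s) = 3/8 (P(s) = (((s + s) + s)/s)/8 = ((2*s + s)/s)/8 = ((3*s)/s)/8 = (⅛)*3 = 3/8)
P(-6) - j(X) = 3/8 - 1*167 = 3/8 - 167 = -1333/8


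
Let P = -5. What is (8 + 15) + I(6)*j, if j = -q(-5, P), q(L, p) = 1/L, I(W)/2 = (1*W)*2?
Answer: 139/5 ≈ 27.800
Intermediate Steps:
I(W) = 4*W (I(W) = 2*((1*W)*2) = 2*(W*2) = 2*(2*W) = 4*W)
j = 1/5 (j = -1/(-5) = -1*(-1/5) = 1/5 ≈ 0.20000)
(8 + 15) + I(6)*j = (8 + 15) + (4*6)*(1/5) = 23 + 24*(1/5) = 23 + 24/5 = 139/5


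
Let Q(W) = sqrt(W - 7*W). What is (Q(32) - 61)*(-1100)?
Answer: 67100 - 8800*I*sqrt(3) ≈ 67100.0 - 15242.0*I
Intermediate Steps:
Q(W) = sqrt(6)*sqrt(-W) (Q(W) = sqrt(-6*W) = sqrt(6)*sqrt(-W))
(Q(32) - 61)*(-1100) = (sqrt(6)*sqrt(-1*32) - 61)*(-1100) = (sqrt(6)*sqrt(-32) - 61)*(-1100) = (sqrt(6)*(4*I*sqrt(2)) - 61)*(-1100) = (8*I*sqrt(3) - 61)*(-1100) = (-61 + 8*I*sqrt(3))*(-1100) = 67100 - 8800*I*sqrt(3)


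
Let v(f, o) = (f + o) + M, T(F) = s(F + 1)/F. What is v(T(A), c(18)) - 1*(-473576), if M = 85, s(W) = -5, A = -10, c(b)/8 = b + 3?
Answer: 947659/2 ≈ 4.7383e+5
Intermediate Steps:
c(b) = 24 + 8*b (c(b) = 8*(b + 3) = 8*(3 + b) = 24 + 8*b)
T(F) = -5/F
v(f, o) = 85 + f + o (v(f, o) = (f + o) + 85 = 85 + f + o)
v(T(A), c(18)) - 1*(-473576) = (85 - 5/(-10) + (24 + 8*18)) - 1*(-473576) = (85 - 5*(-1/10) + (24 + 144)) + 473576 = (85 + 1/2 + 168) + 473576 = 507/2 + 473576 = 947659/2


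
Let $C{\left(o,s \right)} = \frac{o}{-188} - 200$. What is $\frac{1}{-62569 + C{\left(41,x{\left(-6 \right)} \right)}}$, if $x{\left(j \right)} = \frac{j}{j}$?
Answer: $- \frac{188}{11800613} \approx -1.5931 \cdot 10^{-5}$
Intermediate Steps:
$x{\left(j \right)} = 1$
$C{\left(o,s \right)} = -200 - \frac{o}{188}$ ($C{\left(o,s \right)} = - \frac{o}{188} - 200 = -200 - \frac{o}{188}$)
$\frac{1}{-62569 + C{\left(41,x{\left(-6 \right)} \right)}} = \frac{1}{-62569 - \frac{37641}{188}} = \frac{1}{- \frac{11800613}{188}} = - \frac{188}{11800613}$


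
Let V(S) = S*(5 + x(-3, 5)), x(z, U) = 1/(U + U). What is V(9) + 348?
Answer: 3939/10 ≈ 393.90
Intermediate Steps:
x(z, U) = 1/(2*U)
V(S) = 51*S/10 (V(S) = S*(5 + (½)/5) = S*(5 + (½)*(⅕)) = S*(5 + ⅒) = S*(51/10) = 51*S/10)
V(9) + 348 = (51/10)*9 + 348 = 459/10 + 348 = 3939/10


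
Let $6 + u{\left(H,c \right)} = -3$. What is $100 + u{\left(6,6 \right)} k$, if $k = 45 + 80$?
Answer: $-1025$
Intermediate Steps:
$k = 125$
$u{\left(H,c \right)} = -9$ ($u{\left(H,c \right)} = -6 - 3 = -9$)
$100 + u{\left(6,6 \right)} k = 100 - 1125 = -1025$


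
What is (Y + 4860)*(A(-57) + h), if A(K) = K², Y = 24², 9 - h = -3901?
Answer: 38916324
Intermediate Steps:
h = 3910 (h = 9 - 1*(-3901) = 9 + 3901 = 3910)
Y = 576
(Y + 4860)*(A(-57) + h) = (576 + 4860)*((-57)² + 3910) = 5436*(3249 + 3910) = 5436*7159 = 38916324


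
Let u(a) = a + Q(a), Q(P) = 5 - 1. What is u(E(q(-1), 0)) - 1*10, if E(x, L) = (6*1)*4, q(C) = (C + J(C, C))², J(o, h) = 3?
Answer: 18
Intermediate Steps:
Q(P) = 4
q(C) = (3 + C)² (q(C) = (C + 3)² = (3 + C)²)
E(x, L) = 24 (E(x, L) = 6*4 = 24)
u(a) = 4 + a (u(a) = a + 4 = 4 + a)
u(E(q(-1), 0)) - 1*10 = (4 + 24) - 1*10 = 28 - 10 = 18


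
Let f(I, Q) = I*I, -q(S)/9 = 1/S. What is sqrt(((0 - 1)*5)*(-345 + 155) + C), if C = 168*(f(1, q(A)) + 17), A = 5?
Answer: sqrt(3974) ≈ 63.040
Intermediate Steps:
q(S) = -9/S
f(I, Q) = I**2
C = 3024 (C = 168*(1**2 + 17) = 168*(1 + 17) = 168*18 = 3024)
sqrt(((0 - 1)*5)*(-345 + 155) + C) = sqrt(((0 - 1)*5)*(-345 + 155) + 3024) = sqrt(-1*5*(-190) + 3024) = sqrt(-5*(-190) + 3024) = sqrt(950 + 3024) = sqrt(3974)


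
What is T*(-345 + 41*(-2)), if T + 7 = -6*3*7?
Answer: 56791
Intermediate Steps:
T = -133 (T = -7 - 6*3*7 = -7 - 18*7 = -7 - 126 = -133)
T*(-345 + 41*(-2)) = -133*(-345 + 41*(-2)) = -133*(-345 - 82) = -133*(-427) = 56791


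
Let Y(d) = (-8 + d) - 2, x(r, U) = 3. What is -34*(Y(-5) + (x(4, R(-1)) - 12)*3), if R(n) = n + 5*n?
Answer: 1428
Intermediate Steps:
R(n) = 6*n
Y(d) = -10 + d
-34*(Y(-5) + (x(4, R(-1)) - 12)*3) = -34*((-10 - 5) + (3 - 12)*3) = -34*(-15 - 9*3) = -34*(-15 - 27) = -34*(-42) = 1428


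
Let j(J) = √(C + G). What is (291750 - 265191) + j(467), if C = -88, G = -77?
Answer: 26559 + I*√165 ≈ 26559.0 + 12.845*I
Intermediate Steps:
j(J) = I*√165 (j(J) = √(-88 - 77) = √(-165) = I*√165)
(291750 - 265191) + j(467) = (291750 - 265191) + I*√165 = 26559 + I*√165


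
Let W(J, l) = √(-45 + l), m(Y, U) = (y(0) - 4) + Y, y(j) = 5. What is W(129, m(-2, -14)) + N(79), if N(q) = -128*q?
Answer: -10112 + I*√46 ≈ -10112.0 + 6.7823*I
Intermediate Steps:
m(Y, U) = 1 + Y (m(Y, U) = (5 - 4) + Y = 1 + Y)
W(129, m(-2, -14)) + N(79) = √(-45 + (1 - 2)) - 128*79 = √(-45 - 1) - 10112 = √(-46) - 10112 = I*√46 - 10112 = -10112 + I*√46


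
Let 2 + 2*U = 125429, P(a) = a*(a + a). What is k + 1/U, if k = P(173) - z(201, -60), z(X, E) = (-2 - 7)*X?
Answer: 7734706811/125427 ≈ 61667.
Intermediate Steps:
P(a) = 2*a² (P(a) = a*(2*a) = 2*a²)
z(X, E) = -9*X
U = 125427/2 (U = -1 + (½)*125429 = -1 + 125429/2 = 125427/2 ≈ 62714.)
k = 61667 (k = 2*173² - (-9)*201 = 2*29929 - 1*(-1809) = 59858 + 1809 = 61667)
k + 1/U = 61667 + 1/(125427/2) = 61667 + 2/125427 = 7734706811/125427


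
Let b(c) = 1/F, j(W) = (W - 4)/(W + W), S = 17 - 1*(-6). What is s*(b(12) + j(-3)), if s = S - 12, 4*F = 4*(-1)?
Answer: 11/6 ≈ 1.8333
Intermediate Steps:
F = -1 (F = (4*(-1))/4 = (¼)*(-4) = -1)
S = 23 (S = 17 + 6 = 23)
s = 11 (s = 23 - 12 = 11)
j(W) = (-4 + W)/(2*W) (j(W) = (-4 + W)/((2*W)) = (-4 + W)*(1/(2*W)) = (-4 + W)/(2*W))
b(c) = -1 (b(c) = 1/(-1) = -1)
s*(b(12) + j(-3)) = 11*(-1 + (½)*(-4 - 3)/(-3)) = 11*(-1 + (½)*(-⅓)*(-7)) = 11*(-1 + 7/6) = 11*(⅙) = 11/6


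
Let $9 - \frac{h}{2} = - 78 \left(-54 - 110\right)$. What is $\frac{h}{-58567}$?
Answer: $\frac{25566}{58567} \approx 0.43653$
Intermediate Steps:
$h = -25566$ ($h = 18 - 2 \left(- 78 \left(-54 - 110\right)\right) = 18 - 2 \left(\left(-78\right) \left(-164\right)\right) = 18 - 25584 = -25566$)
$\frac{h}{-58567} = - \frac{25566}{-58567} = \left(-25566\right) \left(- \frac{1}{58567}\right) = \frac{25566}{58567}$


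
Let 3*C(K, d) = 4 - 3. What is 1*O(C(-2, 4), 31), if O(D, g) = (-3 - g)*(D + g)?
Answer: -3196/3 ≈ -1065.3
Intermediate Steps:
C(K, d) = ⅓ (C(K, d) = (4 - 3)/3 = (⅓)*1 = ⅓)
1*O(C(-2, 4), 31) = 1*(-1*31² - 3*⅓ - 3*31 - 1*⅓*31) = 1*(-1*961 - 1 - 93 - 31/3) = 1*(-961 - 1 - 93 - 31/3) = 1*(-3196/3) = -3196/3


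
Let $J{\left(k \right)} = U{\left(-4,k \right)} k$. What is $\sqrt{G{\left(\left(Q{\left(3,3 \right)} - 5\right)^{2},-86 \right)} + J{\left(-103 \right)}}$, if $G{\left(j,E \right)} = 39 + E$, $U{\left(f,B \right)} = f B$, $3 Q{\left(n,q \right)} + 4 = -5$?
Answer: $119 i \sqrt{3} \approx 206.11 i$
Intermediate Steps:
$Q{\left(n,q \right)} = -3$ ($Q{\left(n,q \right)} = - \frac{4}{3} + \frac{1}{3} \left(-5\right) = - \frac{4}{3} - \frac{5}{3} = -3$)
$U{\left(f,B \right)} = B f$
$J{\left(k \right)} = - 4 k^{2}$ ($J{\left(k \right)} = k \left(-4\right) k = - 4 k k = - 4 k^{2}$)
$\sqrt{G{\left(\left(Q{\left(3,3 \right)} - 5\right)^{2},-86 \right)} + J{\left(-103 \right)}} = \sqrt{\left(39 - 86\right) - 4 \left(-103\right)^{2}} = \sqrt{-47 - 42436} = \sqrt{-42483} = 119 i \sqrt{3}$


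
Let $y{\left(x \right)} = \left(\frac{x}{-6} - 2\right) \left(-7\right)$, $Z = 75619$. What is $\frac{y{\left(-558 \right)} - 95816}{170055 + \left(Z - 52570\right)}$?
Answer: $- \frac{10717}{21456} \approx -0.49949$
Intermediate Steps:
$y{\left(x \right)} = 14 + \frac{7 x}{6}$ ($y{\left(x \right)} = \left(x \left(- \frac{1}{6}\right) - 2\right) \left(-7\right) = \left(- \frac{x}{6} - 2\right) \left(-7\right) = \left(-2 - \frac{x}{6}\right) \left(-7\right) = 14 + \frac{7 x}{6}$)
$\frac{y{\left(-558 \right)} - 95816}{170055 + \left(Z - 52570\right)} = \frac{\left(14 + \frac{7}{6} \left(-558\right)\right) - 95816}{170055 + \left(75619 - 52570\right)} = \frac{\left(14 - 651\right) - 95816}{170055 + \left(75619 - 52570\right)} = \frac{-637 - 95816}{170055 + 23049} = - \frac{96453}{193104} = \left(-96453\right) \frac{1}{193104} = - \frac{10717}{21456}$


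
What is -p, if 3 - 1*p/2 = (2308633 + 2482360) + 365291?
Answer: 10312562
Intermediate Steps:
p = -10312562 (p = 6 - 2*((2308633 + 2482360) + 365291) = 6 - 2*(4790993 + 365291) = 6 - 2*5156284 = 6 - 10312568 = -10312562)
-p = -1*(-10312562) = 10312562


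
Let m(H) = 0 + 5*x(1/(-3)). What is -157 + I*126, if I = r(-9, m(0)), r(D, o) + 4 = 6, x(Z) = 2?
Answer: 95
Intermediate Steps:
m(H) = 10 (m(H) = 0 + 5*2 = 0 + 10 = 10)
r(D, o) = 2 (r(D, o) = -4 + 6 = 2)
I = 2
-157 + I*126 = -157 + 2*126 = -157 + 252 = 95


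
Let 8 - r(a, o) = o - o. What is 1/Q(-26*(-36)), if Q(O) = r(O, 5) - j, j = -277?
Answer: 1/285 ≈ 0.0035088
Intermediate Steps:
r(a, o) = 8 (r(a, o) = 8 - (o - o) = 8 - 1*0 = 8 + 0 = 8)
Q(O) = 285 (Q(O) = 8 - 1*(-277) = 8 + 277 = 285)
1/Q(-26*(-36)) = 1/285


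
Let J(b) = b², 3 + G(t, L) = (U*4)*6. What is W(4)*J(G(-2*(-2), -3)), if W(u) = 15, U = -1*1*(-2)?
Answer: 30375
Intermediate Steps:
U = 2 (U = -1*(-2) = 2)
G(t, L) = 45 (G(t, L) = -3 + (2*4)*6 = -3 + 8*6 = -3 + 48 = 45)
W(4)*J(G(-2*(-2), -3)) = 15*45² = 15*2025 = 30375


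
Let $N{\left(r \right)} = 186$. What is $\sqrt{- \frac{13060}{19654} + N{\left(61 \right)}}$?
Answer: $\frac{22 \sqrt{36979001}}{9827} \approx 13.614$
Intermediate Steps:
$\sqrt{- \frac{13060}{19654} + N{\left(61 \right)}} = \sqrt{- \frac{13060}{19654} + 186} = \sqrt{\left(-13060\right) \frac{1}{19654} + 186} = \sqrt{- \frac{6530}{9827} + 186} = \sqrt{\frac{1821292}{9827}} = \frac{22 \sqrt{36979001}}{9827}$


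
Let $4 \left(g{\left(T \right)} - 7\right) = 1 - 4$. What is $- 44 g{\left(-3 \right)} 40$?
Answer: $-11000$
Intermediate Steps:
$g{\left(T \right)} = \frac{25}{4}$ ($g{\left(T \right)} = 7 + \frac{1 - 4}{4} = 7 + \frac{1}{4} \left(-3\right) = 7 - \frac{3}{4} = \frac{25}{4}$)
$- 44 g{\left(-3 \right)} 40 = \left(-44\right) \frac{25}{4} \cdot 40 = \left(-275\right) 40 = -11000$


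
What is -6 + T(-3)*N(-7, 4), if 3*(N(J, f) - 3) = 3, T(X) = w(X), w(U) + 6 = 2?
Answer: -22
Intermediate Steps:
w(U) = -4 (w(U) = -6 + 2 = -4)
T(X) = -4
N(J, f) = 4 (N(J, f) = 3 + (⅓)*3 = 3 + 1 = 4)
-6 + T(-3)*N(-7, 4) = -6 - 4*4 = -6 - 16 = -22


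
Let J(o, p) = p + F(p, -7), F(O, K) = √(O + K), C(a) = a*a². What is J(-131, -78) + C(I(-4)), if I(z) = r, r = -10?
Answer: -1078 + I*√85 ≈ -1078.0 + 9.2195*I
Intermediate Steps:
I(z) = -10
C(a) = a³
F(O, K) = √(K + O)
J(o, p) = p + √(-7 + p)
J(-131, -78) + C(I(-4)) = (-78 + √(-7 - 78)) + (-10)³ = (-78 + √(-85)) - 1000 = (-78 + I*√85) - 1000 = -1078 + I*√85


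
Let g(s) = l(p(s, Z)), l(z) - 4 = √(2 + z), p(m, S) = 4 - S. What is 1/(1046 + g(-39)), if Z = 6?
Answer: 1/1050 ≈ 0.00095238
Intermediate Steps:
l(z) = 4 + √(2 + z)
g(s) = 4 (g(s) = 4 + √(2 + (4 - 1*6)) = 4 + √(2 + (4 - 6)) = 4 + √(2 - 2) = 4 + √0 = 4 + 0 = 4)
1/(1046 + g(-39)) = 1/(1046 + 4) = 1/1050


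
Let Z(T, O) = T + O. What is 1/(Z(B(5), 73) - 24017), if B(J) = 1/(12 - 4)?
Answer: -8/191551 ≈ -4.1764e-5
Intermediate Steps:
B(J) = ⅛ (B(J) = 1/8 = ⅛)
Z(T, O) = O + T
1/(Z(B(5), 73) - 24017) = 1/((73 + ⅛) - 24017) = 1/(585/8 - 24017) = 1/(-191551/8) = -8/191551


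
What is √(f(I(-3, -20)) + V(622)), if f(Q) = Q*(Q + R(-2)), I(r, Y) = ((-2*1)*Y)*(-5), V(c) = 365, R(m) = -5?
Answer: √41365 ≈ 203.38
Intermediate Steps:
I(r, Y) = 10*Y (I(r, Y) = -2*Y*(-5) = 10*Y)
f(Q) = Q*(-5 + Q) (f(Q) = Q*(Q - 5) = Q*(-5 + Q))
√(f(I(-3, -20)) + V(622)) = √((10*(-20))*(-5 + 10*(-20)) + 365) = √(-200*(-5 - 200) + 365) = √(-200*(-205) + 365) = √(41000 + 365) = √41365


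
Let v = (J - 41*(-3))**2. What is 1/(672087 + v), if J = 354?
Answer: 1/899616 ≈ 1.1116e-6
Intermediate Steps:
v = 227529 (v = (354 - 41*(-3))**2 = (354 + 123)**2 = 477**2 = 227529)
1/(672087 + v) = 1/(672087 + 227529) = 1/899616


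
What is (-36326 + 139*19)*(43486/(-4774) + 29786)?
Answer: -2394243532715/2387 ≈ -1.0030e+9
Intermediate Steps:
(-36326 + 139*19)*(43486/(-4774) + 29786) = (-36326 + 2641)*(43486*(-1/4774) + 29786) = -33685*(-21743/2387 + 29786) = -33685*71077439/2387 = -2394243532715/2387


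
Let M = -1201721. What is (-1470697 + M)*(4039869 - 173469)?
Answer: -10332636955200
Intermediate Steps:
(-1470697 + M)*(4039869 - 173469) = (-1470697 - 1201721)*(4039869 - 173469) = -2672418*3866400 = -10332636955200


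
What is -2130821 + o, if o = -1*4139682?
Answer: -6270503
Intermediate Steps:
o = -4139682
-2130821 + o = -2130821 - 4139682 = -6270503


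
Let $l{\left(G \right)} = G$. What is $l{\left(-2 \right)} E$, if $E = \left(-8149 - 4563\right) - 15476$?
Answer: $56376$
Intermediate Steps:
$E = -28188$ ($E = -12712 - 15476 = -28188$)
$l{\left(-2 \right)} E = \left(-2\right) \left(-28188\right) = 56376$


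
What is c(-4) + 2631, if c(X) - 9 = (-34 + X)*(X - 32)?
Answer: 4008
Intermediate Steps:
c(X) = 9 + (-34 + X)*(-32 + X) (c(X) = 9 + (-34 + X)*(X - 32) = 9 + (-34 + X)*(-32 + X))
c(-4) + 2631 = (1097 + (-4)² - 66*(-4)) + 2631 = (1097 + 16 + 264) + 2631 = 1377 + 2631 = 4008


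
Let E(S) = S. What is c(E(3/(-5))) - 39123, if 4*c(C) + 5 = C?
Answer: -195622/5 ≈ -39124.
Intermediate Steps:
c(C) = -5/4 + C/4
c(E(3/(-5))) - 39123 = (-5/4 + (3/(-5))/4) - 39123 = (-5/4 + (3*(-⅕))/4) - 39123 = (-5/4 + (¼)*(-⅗)) - 39123 = (-5/4 - 3/20) - 39123 = -7/5 - 39123 = -195622/5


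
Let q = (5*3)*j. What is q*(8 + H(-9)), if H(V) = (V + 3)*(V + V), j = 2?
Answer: 3480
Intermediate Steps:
H(V) = 2*V*(3 + V) (H(V) = (3 + V)*(2*V) = 2*V*(3 + V))
q = 30 (q = (5*3)*2 = 15*2 = 30)
q*(8 + H(-9)) = 30*(8 + 2*(-9)*(3 - 9)) = 30*(8 + 2*(-9)*(-6)) = 30*(8 + 108) = 30*116 = 3480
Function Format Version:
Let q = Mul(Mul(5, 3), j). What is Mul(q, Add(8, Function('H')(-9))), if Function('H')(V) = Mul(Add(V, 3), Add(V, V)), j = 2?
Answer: 3480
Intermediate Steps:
Function('H')(V) = Mul(2, V, Add(3, V)) (Function('H')(V) = Mul(Add(3, V), Mul(2, V)) = Mul(2, V, Add(3, V)))
q = 30 (q = Mul(Mul(5, 3), 2) = Mul(15, 2) = 30)
Mul(q, Add(8, Function('H')(-9))) = Mul(30, Add(8, Mul(2, -9, Add(3, -9)))) = Mul(30, Add(8, Mul(2, -9, -6))) = Mul(30, Add(8, 108)) = Mul(30, 116) = 3480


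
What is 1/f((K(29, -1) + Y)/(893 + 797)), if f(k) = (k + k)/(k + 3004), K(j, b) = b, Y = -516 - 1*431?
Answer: -1268953/474 ≈ -2677.1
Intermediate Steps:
Y = -947 (Y = -516 - 431 = -947)
f(k) = 2*k/(3004 + k) (f(k) = (2*k)/(3004 + k) = 2*k/(3004 + k))
1/f((K(29, -1) + Y)/(893 + 797)) = 1/(2*((-1 - 947)/(893 + 797))/(3004 + (-1 - 947)/(893 + 797))) = 1/(2*(-948/1690)/(3004 - 948/1690)) = 1/(2*(-948*1/1690)/(3004 - 948*1/1690)) = 1/(2*(-474/845)/(3004 - 474/845)) = 1/(2*(-474/845)/(2537906/845)) = 1/(2*(-474/845)*(845/2537906)) = 1/(-474/1268953) = -1268953/474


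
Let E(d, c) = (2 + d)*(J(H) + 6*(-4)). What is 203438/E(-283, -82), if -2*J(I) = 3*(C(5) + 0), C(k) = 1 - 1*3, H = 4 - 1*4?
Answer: 203438/5901 ≈ 34.475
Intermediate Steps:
H = 0 (H = 4 - 4 = 0)
C(k) = -2 (C(k) = 1 - 3 = -2)
J(I) = 3 (J(I) = -3*(-2 + 0)/2 = -3*(-2)/2 = -½*(-6) = 3)
E(d, c) = -42 - 21*d (E(d, c) = (2 + d)*(3 + 6*(-4)) = (2 + d)*(3 - 24) = (2 + d)*(-21) = -42 - 21*d)
203438/E(-283, -82) = 203438/(-42 - 21*(-283)) = 203438/(-42 + 5943) = 203438/5901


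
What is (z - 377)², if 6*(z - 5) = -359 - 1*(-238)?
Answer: 5536609/36 ≈ 1.5379e+5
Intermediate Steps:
z = -91/6 (z = 5 + (-359 - 1*(-238))/6 = 5 + (-359 + 238)/6 = 5 + (⅙)*(-121) = 5 - 121/6 = -91/6 ≈ -15.167)
(z - 377)² = (-91/6 - 377)² = (-2353/6)² = 5536609/36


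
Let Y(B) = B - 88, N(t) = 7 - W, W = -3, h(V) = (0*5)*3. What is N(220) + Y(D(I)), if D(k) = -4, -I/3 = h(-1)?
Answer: -82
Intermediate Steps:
h(V) = 0 (h(V) = 0*3 = 0)
I = 0 (I = -3*0 = 0)
N(t) = 10 (N(t) = 7 - 1*(-3) = 7 + 3 = 10)
Y(B) = -88 + B
N(220) + Y(D(I)) = 10 + (-88 - 4) = 10 - 92 = -82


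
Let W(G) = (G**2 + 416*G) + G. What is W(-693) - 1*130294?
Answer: 60974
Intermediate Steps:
W(G) = G**2 + 417*G
W(-693) - 1*130294 = -693*(417 - 693) - 1*130294 = -693*(-276) - 130294 = 191268 - 130294 = 60974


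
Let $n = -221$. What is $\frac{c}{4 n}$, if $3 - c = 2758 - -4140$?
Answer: $\frac{6895}{884} \approx 7.7998$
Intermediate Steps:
$c = -6895$ ($c = 3 - \left(2758 - -4140\right) = 3 - \left(2758 + 4140\right) = 3 - 6898 = -6895$)
$\frac{c}{4 n} = - \frac{6895}{4 \left(-221\right)} = - \frac{6895}{-884} = \left(-6895\right) \left(- \frac{1}{884}\right) = \frac{6895}{884}$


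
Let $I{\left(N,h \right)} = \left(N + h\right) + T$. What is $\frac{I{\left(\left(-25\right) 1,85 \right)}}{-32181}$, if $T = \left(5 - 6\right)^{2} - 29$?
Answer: $- \frac{32}{32181} \approx -0.00099437$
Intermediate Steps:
$T = -28$ ($T = \left(-1\right)^{2} - 29 = 1 - 29 = -28$)
$I{\left(N,h \right)} = -28 + N + h$ ($I{\left(N,h \right)} = \left(N + h\right) - 28 = -28 + N + h$)
$\frac{I{\left(\left(-25\right) 1,85 \right)}}{-32181} = \frac{-28 - 25 + 85}{-32181} = \left(-28 - 25 + 85\right) \left(- \frac{1}{32181}\right) = 32 \left(- \frac{1}{32181}\right) = - \frac{32}{32181}$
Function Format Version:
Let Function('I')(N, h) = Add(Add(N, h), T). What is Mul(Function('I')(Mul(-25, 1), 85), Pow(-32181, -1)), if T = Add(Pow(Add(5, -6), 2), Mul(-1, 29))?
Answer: Rational(-32, 32181) ≈ -0.00099437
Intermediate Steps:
T = -28 (T = Add(Pow(-1, 2), -29) = Add(1, -29) = -28)
Function('I')(N, h) = Add(-28, N, h) (Function('I')(N, h) = Add(Add(N, h), -28) = Add(-28, N, h))
Mul(Function('I')(Mul(-25, 1), 85), Pow(-32181, -1)) = Mul(Add(-28, Mul(-25, 1), 85), Pow(-32181, -1)) = Mul(Add(-28, -25, 85), Rational(-1, 32181)) = Mul(32, Rational(-1, 32181)) = Rational(-32, 32181)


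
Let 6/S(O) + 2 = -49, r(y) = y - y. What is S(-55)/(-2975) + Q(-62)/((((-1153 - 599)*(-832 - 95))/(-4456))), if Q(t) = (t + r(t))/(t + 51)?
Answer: -1742090764/112941207225 ≈ -0.015425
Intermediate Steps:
r(y) = 0
Q(t) = t/(51 + t) (Q(t) = (t + 0)/(t + 51) = t/(51 + t))
S(O) = -2/17 (S(O) = 6/(-2 - 49) = 6/(-51) = 6*(-1/51) = -2/17)
S(-55)/(-2975) + Q(-62)/((((-1153 - 599)*(-832 - 95))/(-4456))) = -2/17/(-2975) + (-62/(51 - 62))/((((-1153 - 599)*(-832 - 95))/(-4456))) = -2/17*(-1/2975) + (-62/(-11))/((-1752*(-927)*(-1/4456))) = 2/50575 + (-62*(-1/11))/((1624104*(-1/4456))) = 2/50575 + 62/(11*(-203013/557)) = 2/50575 + (62/11)*(-557/203013) = 2/50575 - 34534/2233143 = -1742090764/112941207225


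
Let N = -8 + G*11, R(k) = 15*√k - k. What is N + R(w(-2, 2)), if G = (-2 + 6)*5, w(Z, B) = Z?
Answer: 214 + 15*I*√2 ≈ 214.0 + 21.213*I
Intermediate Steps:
G = 20 (G = 4*5 = 20)
R(k) = -k + 15*√k
N = 212 (N = -8 + 20*11 = -8 + 220 = 212)
N + R(w(-2, 2)) = 212 + (-1*(-2) + 15*√(-2)) = 212 + (2 + 15*(I*√2)) = 212 + (2 + 15*I*√2) = 214 + 15*I*√2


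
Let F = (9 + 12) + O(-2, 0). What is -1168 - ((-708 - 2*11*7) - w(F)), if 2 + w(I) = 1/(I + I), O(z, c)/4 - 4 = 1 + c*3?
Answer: -25255/82 ≈ -307.99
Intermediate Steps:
O(z, c) = 20 + 12*c (O(z, c) = 16 + 4*(1 + c*3) = 16 + 4*(1 + 3*c) = 16 + (4 + 12*c) = 20 + 12*c)
F = 41 (F = (9 + 12) + (20 + 12*0) = 21 + (20 + 0) = 21 + 20 = 41)
w(I) = -2 + 1/(2*I) (w(I) = -2 + 1/(I + I) = -2 + 1/(2*I))
-1168 - ((-708 - 2*11*7) - w(F)) = -1168 - ((-708 - 2*11*7) - (-2 + (½)/41)) = -1168 - ((-708 - 22*7) - (-2 + (½)*(1/41))) = -1168 - ((-708 - 154) - (-2 + 1/82)) = -1168 - (-862 - 1*(-163/82)) = -1168 - (-862 + 163/82) = -1168 - 1*(-70521/82) = -1168 + 70521/82 = -25255/82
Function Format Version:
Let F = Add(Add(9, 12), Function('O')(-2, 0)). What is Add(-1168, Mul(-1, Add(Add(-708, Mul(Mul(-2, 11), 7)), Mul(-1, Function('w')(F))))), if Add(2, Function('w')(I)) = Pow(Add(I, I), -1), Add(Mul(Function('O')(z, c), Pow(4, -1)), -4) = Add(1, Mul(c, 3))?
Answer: Rational(-25255, 82) ≈ -307.99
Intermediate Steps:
Function('O')(z, c) = Add(20, Mul(12, c)) (Function('O')(z, c) = Add(16, Mul(4, Add(1, Mul(c, 3)))) = Add(16, Mul(4, Add(1, Mul(3, c)))) = Add(16, Add(4, Mul(12, c))) = Add(20, Mul(12, c)))
F = 41 (F = Add(Add(9, 12), Add(20, Mul(12, 0))) = Add(21, Add(20, 0)) = Add(21, 20) = 41)
Function('w')(I) = Add(-2, Mul(Rational(1, 2), Pow(I, -1))) (Function('w')(I) = Add(-2, Pow(Add(I, I), -1)) = Add(-2, Pow(Mul(2, I), -1)) = Add(-2, Mul(Rational(1, 2), Pow(I, -1))))
Add(-1168, Mul(-1, Add(Add(-708, Mul(Mul(-2, 11), 7)), Mul(-1, Function('w')(F))))) = Add(-1168, Mul(-1, Add(Add(-708, Mul(Mul(-2, 11), 7)), Mul(-1, Add(-2, Mul(Rational(1, 2), Pow(41, -1))))))) = Add(-1168, Mul(-1, Add(Add(-708, Mul(-22, 7)), Mul(-1, Add(-2, Mul(Rational(1, 2), Rational(1, 41))))))) = Add(-1168, Mul(-1, Add(Add(-708, -154), Mul(-1, Add(-2, Rational(1, 82)))))) = Add(-1168, Mul(-1, Add(-862, Mul(-1, Rational(-163, 82))))) = Add(-1168, Mul(-1, Add(-862, Rational(163, 82)))) = Add(-1168, Mul(-1, Rational(-70521, 82))) = Add(-1168, Rational(70521, 82)) = Rational(-25255, 82)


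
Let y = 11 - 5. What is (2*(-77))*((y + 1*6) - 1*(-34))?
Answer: -7084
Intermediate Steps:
y = 6
(2*(-77))*((y + 1*6) - 1*(-34)) = (2*(-77))*((6 + 1*6) - 1*(-34)) = -154*((6 + 6) + 34) = -154*(12 + 34) = -154*46 = -7084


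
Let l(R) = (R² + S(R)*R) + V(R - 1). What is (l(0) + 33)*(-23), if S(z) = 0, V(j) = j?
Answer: -736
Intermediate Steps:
l(R) = -1 + R + R² (l(R) = (R² + 0*R) + (R - 1) = (R² + 0) + (-1 + R) = R² + (-1 + R) = -1 + R + R²)
(l(0) + 33)*(-23) = ((-1 + 0 + 0²) + 33)*(-23) = ((-1 + 0 + 0) + 33)*(-23) = (-1 + 33)*(-23) = 32*(-23) = -736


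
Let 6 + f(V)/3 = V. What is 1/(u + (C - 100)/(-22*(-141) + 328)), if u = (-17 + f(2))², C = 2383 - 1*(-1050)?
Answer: 3430/2887963 ≈ 0.0011877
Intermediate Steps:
C = 3433 (C = 2383 + 1050 = 3433)
f(V) = -18 + 3*V
u = 841 (u = (-17 + (-18 + 3*2))² = (-17 + (-18 + 6))² = (-17 - 12)² = (-29)² = 841)
1/(u + (C - 100)/(-22*(-141) + 328)) = 1/(841 + (3433 - 100)/(-22*(-141) + 328)) = 1/(841 + 3333/(3102 + 328)) = 1/(841 + 3333/3430) = 1/(2887963/3430) = 3430/2887963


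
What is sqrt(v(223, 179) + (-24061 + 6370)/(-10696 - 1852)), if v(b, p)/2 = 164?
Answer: sqrt(12966585595)/6274 ≈ 18.150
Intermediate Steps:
v(b, p) = 328 (v(b, p) = 2*164 = 328)
sqrt(v(223, 179) + (-24061 + 6370)/(-10696 - 1852)) = sqrt(328 + (-24061 + 6370)/(-10696 - 1852)) = sqrt(328 - 17691/(-12548)) = sqrt(328 - 17691*(-1/12548)) = sqrt(328 + 17691/12548) = sqrt(4133435/12548) = sqrt(12966585595)/6274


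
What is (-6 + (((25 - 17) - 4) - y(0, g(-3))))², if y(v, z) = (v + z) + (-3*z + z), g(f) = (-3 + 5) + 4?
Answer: 16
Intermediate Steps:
g(f) = 6 (g(f) = 2 + 4 = 6)
y(v, z) = v - z (y(v, z) = (v + z) - 2*z = v - z)
(-6 + (((25 - 17) - 4) - y(0, g(-3))))² = (-6 + (((25 - 17) - 4) - (0 - 1*6)))² = (-6 + ((8 - 4) - (0 - 6)))² = (-6 + (4 - 1*(-6)))² = (-6 + (4 + 6))² = (-6 + 10)² = 4² = 16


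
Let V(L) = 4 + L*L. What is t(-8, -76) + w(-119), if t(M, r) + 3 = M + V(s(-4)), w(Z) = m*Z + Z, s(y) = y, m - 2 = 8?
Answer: -1300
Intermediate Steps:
m = 10 (m = 2 + 8 = 10)
w(Z) = 11*Z (w(Z) = 10*Z + Z = 11*Z)
V(L) = 4 + L²
t(M, r) = 17 + M (t(M, r) = -3 + (M + (4 + (-4)²)) = -3 + (M + (4 + 16)) = -3 + (M + 20) = -3 + (20 + M) = 17 + M)
t(-8, -76) + w(-119) = (17 - 8) + 11*(-119) = 9 - 1309 = -1300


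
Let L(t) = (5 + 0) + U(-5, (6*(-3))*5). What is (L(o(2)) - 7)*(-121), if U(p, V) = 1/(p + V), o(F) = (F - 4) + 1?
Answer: 23111/95 ≈ 243.27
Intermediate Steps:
o(F) = -3 + F (o(F) = (-4 + F) + 1 = -3 + F)
U(p, V) = 1/(V + p)
L(t) = 474/95 (L(t) = (5 + 0) + 1/((6*(-3))*5 - 5) = 5 + 1/(-18*5 - 5) = 5 + 1/(-90 - 5) = 5 + 1/(-95) = 5 - 1/95 = 474/95)
(L(o(2)) - 7)*(-121) = (474/95 - 7)*(-121) = -191/95*(-121) = 23111/95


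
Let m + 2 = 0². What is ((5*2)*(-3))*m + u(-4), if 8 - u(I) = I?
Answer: 72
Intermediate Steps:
u(I) = 8 - I
m = -2 (m = -2 + 0² = -2 + 0 = -2)
((5*2)*(-3))*m + u(-4) = ((5*2)*(-3))*(-2) + (8 - 1*(-4)) = (10*(-3))*(-2) + (8 + 4) = -30*(-2) + 12 = 60 + 12 = 72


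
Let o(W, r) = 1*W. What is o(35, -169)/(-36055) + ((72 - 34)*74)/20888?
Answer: 5032779/37655842 ≈ 0.13365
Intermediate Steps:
o(W, r) = W
o(35, -169)/(-36055) + ((72 - 34)*74)/20888 = 35/(-36055) + ((72 - 34)*74)/20888 = 35*(-1/36055) + (38*74)*(1/20888) = -7/7211 + 2812*(1/20888) = -7/7211 + 703/5222 = 5032779/37655842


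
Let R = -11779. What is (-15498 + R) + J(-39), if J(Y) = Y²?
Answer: -25756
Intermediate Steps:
(-15498 + R) + J(-39) = (-15498 - 11779) + (-39)² = -27277 + 1521 = -25756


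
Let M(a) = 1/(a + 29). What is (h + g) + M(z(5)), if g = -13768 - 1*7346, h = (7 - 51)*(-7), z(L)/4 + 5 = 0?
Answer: -187253/9 ≈ -20806.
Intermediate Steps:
z(L) = -20 (z(L) = -20 + 4*0 = -20 + 0 = -20)
M(a) = 1/(29 + a)
h = 308 (h = -44*(-7) = 308)
g = -21114 (g = -13768 - 7346 = -21114)
(h + g) + M(z(5)) = (308 - 21114) + 1/(29 - 20) = -20806 + 1/9 = -20806 + ⅑ = -187253/9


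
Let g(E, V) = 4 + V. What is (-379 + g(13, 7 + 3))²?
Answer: 133225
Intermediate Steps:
(-379 + g(13, 7 + 3))² = (-379 + (4 + (7 + 3)))² = (-379 + (4 + 10))² = (-379 + 14)² = (-365)² = 133225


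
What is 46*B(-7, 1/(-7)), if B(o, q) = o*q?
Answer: 46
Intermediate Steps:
46*B(-7, 1/(-7)) = 46*(-7/(-7)) = 46*(-7*(-⅐)) = 46*1 = 46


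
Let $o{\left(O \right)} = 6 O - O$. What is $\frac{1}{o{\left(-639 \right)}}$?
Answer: $- \frac{1}{3195} \approx -0.00031299$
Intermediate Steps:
$o{\left(O \right)} = 5 O$
$\frac{1}{o{\left(-639 \right)}} = \frac{1}{5 \left(-639\right)} = \frac{1}{-3195} = - \frac{1}{3195}$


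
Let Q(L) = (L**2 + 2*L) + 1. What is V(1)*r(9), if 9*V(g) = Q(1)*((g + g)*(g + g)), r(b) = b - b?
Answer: 0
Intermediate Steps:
Q(L) = 1 + L**2 + 2*L
r(b) = 0
V(g) = 16*g**2/9 (V(g) = ((1 + 1**2 + 2*1)*((g + g)*(g + g)))/9 = ((1 + 1 + 2)*((2*g)*(2*g)))/9 = (4*(4*g**2))/9 = (16*g**2)/9 = 16*g**2/9)
V(1)*r(9) = ((16/9)*1**2)*0 = ((16/9)*1)*0 = (16/9)*0 = 0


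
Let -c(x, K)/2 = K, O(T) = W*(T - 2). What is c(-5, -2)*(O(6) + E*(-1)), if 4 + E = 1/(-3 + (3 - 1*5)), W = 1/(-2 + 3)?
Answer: 164/5 ≈ 32.800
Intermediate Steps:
W = 1 (W = 1/1 = 1)
O(T) = -2 + T (O(T) = 1*(T - 2) = 1*(-2 + T) = -2 + T)
c(x, K) = -2*K
E = -21/5 (E = -4 + 1/(-3 + (3 - 1*5)) = -4 + 1/(-3 + (3 - 5)) = -4 + 1/(-3 - 2) = -4 + 1/(-5) = -4 - ⅕ = -21/5 ≈ -4.2000)
c(-5, -2)*(O(6) + E*(-1)) = (-2*(-2))*((-2 + 6) - 21/5*(-1)) = 4*(4 + 21/5) = 4*(41/5) = 164/5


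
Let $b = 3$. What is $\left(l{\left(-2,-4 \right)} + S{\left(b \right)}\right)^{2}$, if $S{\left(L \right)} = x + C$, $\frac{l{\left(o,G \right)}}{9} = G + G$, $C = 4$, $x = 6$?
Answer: $3844$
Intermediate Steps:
$l{\left(o,G \right)} = 18 G$ ($l{\left(o,G \right)} = 9 \left(G + G\right) = 9 \cdot 2 G = 18 G$)
$S{\left(L \right)} = 10$ ($S{\left(L \right)} = 6 + 4 = 10$)
$\left(l{\left(-2,-4 \right)} + S{\left(b \right)}\right)^{2} = \left(18 \left(-4\right) + 10\right)^{2} = \left(-72 + 10\right)^{2} = \left(-62\right)^{2} = 3844$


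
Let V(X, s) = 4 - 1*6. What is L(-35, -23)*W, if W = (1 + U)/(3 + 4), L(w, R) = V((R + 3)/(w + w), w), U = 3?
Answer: -8/7 ≈ -1.1429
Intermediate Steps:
V(X, s) = -2 (V(X, s) = 4 - 6 = -2)
L(w, R) = -2
W = 4/7 (W = (1 + 3)/(3 + 4) = 4/7 ≈ 0.57143)
L(-35, -23)*W = -2*4/7 = -8/7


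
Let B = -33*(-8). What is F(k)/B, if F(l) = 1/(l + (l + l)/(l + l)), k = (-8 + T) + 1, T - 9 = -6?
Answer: -1/792 ≈ -0.0012626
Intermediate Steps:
T = 3 (T = 9 - 6 = 3)
k = -4 (k = (-8 + 3) + 1 = -5 + 1 = -4)
F(l) = 1/(1 + l) (F(l) = 1/(l + (2*l)/((2*l))) = 1/(l + (2*l)*(1/(2*l))) = 1/(l + 1) = 1/(1 + l))
B = 264
F(k)/B = 1/((1 - 4)*264) = (1/264)/(-3) = -1/3*1/264 = -1/792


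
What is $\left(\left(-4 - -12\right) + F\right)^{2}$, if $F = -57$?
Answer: $2401$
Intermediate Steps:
$\left(\left(-4 - -12\right) + F\right)^{2} = \left(\left(-4 - -12\right) - 57\right)^{2} = \left(\left(-4 + 12\right) - 57\right)^{2} = \left(8 - 57\right)^{2} = \left(-49\right)^{2} = 2401$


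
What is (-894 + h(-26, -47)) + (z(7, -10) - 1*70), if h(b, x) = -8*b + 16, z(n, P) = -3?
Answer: -743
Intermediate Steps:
h(b, x) = 16 - 8*b
(-894 + h(-26, -47)) + (z(7, -10) - 1*70) = (-894 + (16 - 8*(-26))) + (-3 - 1*70) = (-894 + (16 + 208)) + (-3 - 70) = (-894 + 224) - 73 = -670 - 73 = -743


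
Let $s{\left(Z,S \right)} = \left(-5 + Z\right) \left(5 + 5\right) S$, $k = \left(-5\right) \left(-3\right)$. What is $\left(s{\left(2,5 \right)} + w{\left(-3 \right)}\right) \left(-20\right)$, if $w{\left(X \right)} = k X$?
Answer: $3900$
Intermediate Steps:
$k = 15$
$w{\left(X \right)} = 15 X$
$s{\left(Z,S \right)} = S \left(-50 + 10 Z\right)$ ($s{\left(Z,S \right)} = \left(-5 + Z\right) 10 S = \left(-50 + 10 Z\right) S = S \left(-50 + 10 Z\right)$)
$\left(s{\left(2,5 \right)} + w{\left(-3 \right)}\right) \left(-20\right) = \left(10 \cdot 5 \left(-5 + 2\right) + 15 \left(-3\right)\right) \left(-20\right) = \left(10 \cdot 5 \left(-3\right) - 45\right) \left(-20\right) = \left(-150 - 45\right) \left(-20\right) = \left(-195\right) \left(-20\right) = 3900$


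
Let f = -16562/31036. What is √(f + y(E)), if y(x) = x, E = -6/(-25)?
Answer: I*√1767764006/77590 ≈ 0.54188*I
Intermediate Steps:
E = 6/25 (E = -6*(-1/25) = 6/25 ≈ 0.24000)
f = -8281/15518 (f = -16562*1/31036 = -8281/15518 ≈ -0.53364)
√(f + y(E)) = √(-8281/15518 + 6/25) = √(-113917/387950) = I*√1767764006/77590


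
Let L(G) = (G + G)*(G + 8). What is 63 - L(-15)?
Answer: -147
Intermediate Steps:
L(G) = 2*G*(8 + G) (L(G) = (2*G)*(8 + G) = 2*G*(8 + G))
63 - L(-15) = 63 - 2*(-15)*(8 - 15) = 63 - 2*(-15)*(-7) = 63 - 1*210 = 63 - 210 = -147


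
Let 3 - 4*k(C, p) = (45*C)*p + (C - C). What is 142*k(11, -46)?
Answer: 1616883/2 ≈ 8.0844e+5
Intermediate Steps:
k(C, p) = ¾ - 45*C*p/4 (k(C, p) = ¾ - ((45*C)*p + (C - C))/4 = ¾ - (45*C*p + 0)/4 = ¾ - 45*C*p/4)
142*k(11, -46) = 142*(¾ - 45/4*11*(-46)) = 142*(¾ + 11385/2) = 142*(22773/4) = 1616883/2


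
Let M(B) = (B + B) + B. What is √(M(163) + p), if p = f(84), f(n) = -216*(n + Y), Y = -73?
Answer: I*√1887 ≈ 43.44*I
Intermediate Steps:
f(n) = 15768 - 216*n (f(n) = -216*(n - 73) = -216*(-73 + n) = 15768 - 216*n)
p = -2376 (p = 15768 - 216*84 = 15768 - 18144 = -2376)
M(B) = 3*B (M(B) = 2*B + B = 3*B)
√(M(163) + p) = √(3*163 - 2376) = √(489 - 2376) = √(-1887) = I*√1887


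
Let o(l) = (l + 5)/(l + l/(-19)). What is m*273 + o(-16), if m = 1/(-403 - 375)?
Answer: 41989/112032 ≈ 0.37479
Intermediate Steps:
o(l) = 19*(5 + l)/(18*l) (o(l) = (5 + l)/(l + l*(-1/19)) = (5 + l)/(l - l/19) = (5 + l)/((18*l/19)) = (5 + l)*(19/(18*l)) = 19*(5 + l)/(18*l))
m = -1/778 (m = 1/(-778) = -1/778 ≈ -0.0012853)
m*273 + o(-16) = -1/778*273 + (19/18)*(5 - 16)/(-16) = -273/778 + (19/18)*(-1/16)*(-11) = -273/778 + 209/288 = 41989/112032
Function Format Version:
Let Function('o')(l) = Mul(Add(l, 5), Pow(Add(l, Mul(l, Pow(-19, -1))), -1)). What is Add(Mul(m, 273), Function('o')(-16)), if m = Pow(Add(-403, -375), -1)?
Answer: Rational(41989, 112032) ≈ 0.37479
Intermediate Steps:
Function('o')(l) = Mul(Rational(19, 18), Pow(l, -1), Add(5, l)) (Function('o')(l) = Mul(Add(5, l), Pow(Add(l, Mul(l, Rational(-1, 19))), -1)) = Mul(Add(5, l), Pow(Add(l, Mul(Rational(-1, 19), l)), -1)) = Mul(Add(5, l), Pow(Mul(Rational(18, 19), l), -1)) = Mul(Add(5, l), Mul(Rational(19, 18), Pow(l, -1))) = Mul(Rational(19, 18), Pow(l, -1), Add(5, l)))
m = Rational(-1, 778) (m = Pow(-778, -1) = Rational(-1, 778) ≈ -0.0012853)
Add(Mul(m, 273), Function('o')(-16)) = Add(Mul(Rational(-1, 778), 273), Mul(Rational(19, 18), Pow(-16, -1), Add(5, -16))) = Add(Rational(-273, 778), Mul(Rational(19, 18), Rational(-1, 16), -11)) = Add(Rational(-273, 778), Rational(209, 288)) = Rational(41989, 112032)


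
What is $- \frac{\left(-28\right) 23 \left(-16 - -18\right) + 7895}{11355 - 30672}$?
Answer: $\frac{6607}{19317} \approx 0.34203$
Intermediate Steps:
$- \frac{\left(-28\right) 23 \left(-16 - -18\right) + 7895}{11355 - 30672} = - \frac{- 644 \left(-16 + 18\right) + 7895}{-19317} = - \frac{\left(\left(-644\right) 2 + 7895\right) \left(-1\right)}{19317} = - \frac{\left(-1288 + 7895\right) \left(-1\right)}{19317} = - \frac{6607 \left(-1\right)}{19317} = \left(-1\right) \left(- \frac{6607}{19317}\right) = \frac{6607}{19317}$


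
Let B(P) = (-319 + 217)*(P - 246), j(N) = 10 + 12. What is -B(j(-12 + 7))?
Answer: -22848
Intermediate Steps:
j(N) = 22
B(P) = 25092 - 102*P (B(P) = -102*(-246 + P) = 25092 - 102*P)
-B(j(-12 + 7)) = -(25092 - 102*22) = -(25092 - 2244) = -1*22848 = -22848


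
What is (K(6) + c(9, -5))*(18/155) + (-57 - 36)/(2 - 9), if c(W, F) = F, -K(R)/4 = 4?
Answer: 11769/1085 ≈ 10.847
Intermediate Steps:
K(R) = -16 (K(R) = -4*4 = -16)
(K(6) + c(9, -5))*(18/155) + (-57 - 36)/(2 - 9) = (-16 - 5)*(18/155) + (-57 - 36)/(2 - 9) = -378/155 - 93/(-7) = -21*18/155 - 93*(-1/7) = -378/155 + 93/7 = 11769/1085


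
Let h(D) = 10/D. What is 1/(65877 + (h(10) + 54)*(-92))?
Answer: 1/60817 ≈ 1.6443e-5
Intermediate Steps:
1/(65877 + (h(10) + 54)*(-92)) = 1/(65877 + (10/10 + 54)*(-92)) = 1/(65877 + (10*(⅒) + 54)*(-92)) = 1/(65877 + (1 + 54)*(-92)) = 1/(65877 + 55*(-92)) = 1/(65877 - 5060) = 1/60817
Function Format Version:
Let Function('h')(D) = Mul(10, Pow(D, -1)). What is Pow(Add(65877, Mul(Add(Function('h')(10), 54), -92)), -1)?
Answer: Rational(1, 60817) ≈ 1.6443e-5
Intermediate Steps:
Pow(Add(65877, Mul(Add(Function('h')(10), 54), -92)), -1) = Pow(Add(65877, Mul(Add(Mul(10, Pow(10, -1)), 54), -92)), -1) = Pow(Add(65877, Mul(Add(Mul(10, Rational(1, 10)), 54), -92)), -1) = Pow(Add(65877, Mul(Add(1, 54), -92)), -1) = Pow(Add(65877, Mul(55, -92)), -1) = Pow(Add(65877, -5060), -1) = Pow(60817, -1) = Rational(1, 60817)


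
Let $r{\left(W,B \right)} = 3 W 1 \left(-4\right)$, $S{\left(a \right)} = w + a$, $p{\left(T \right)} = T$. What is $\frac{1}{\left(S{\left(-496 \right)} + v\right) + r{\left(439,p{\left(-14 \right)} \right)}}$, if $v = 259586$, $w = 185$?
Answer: $\frac{1}{254007} \approx 3.9369 \cdot 10^{-6}$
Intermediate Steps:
$S{\left(a \right)} = 185 + a$
$r{\left(W,B \right)} = - 12 W$ ($r{\left(W,B \right)} = 3 W \left(-4\right) = - 12 W$)
$\frac{1}{\left(S{\left(-496 \right)} + v\right) + r{\left(439,p{\left(-14 \right)} \right)}} = \frac{1}{\left(\left(185 - 496\right) + 259586\right) - 5268} = \frac{1}{\left(-311 + 259586\right) - 5268} = \frac{1}{259275 - 5268} = \frac{1}{254007}$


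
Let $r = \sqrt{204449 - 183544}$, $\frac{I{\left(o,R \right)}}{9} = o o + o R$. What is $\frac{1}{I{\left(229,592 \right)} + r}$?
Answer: $\frac{1692081}{2863138089656} - \frac{\sqrt{20905}}{2863138089656} \approx 5.9094 \cdot 10^{-7}$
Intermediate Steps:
$I{\left(o,R \right)} = 9 o^{2} + 9 R o$ ($I{\left(o,R \right)} = 9 \left(o o + o R\right) = 9 \left(o^{2} + R o\right) = 9 o^{2} + 9 R o$)
$r = \sqrt{20905} \approx 144.59$
$\frac{1}{I{\left(229,592 \right)} + r} = \frac{1}{9 \cdot 229 \left(592 + 229\right) + \sqrt{20905}} = \frac{1}{9 \cdot 229 \cdot 821 + \sqrt{20905}} = \frac{1}{1692081 + \sqrt{20905}}$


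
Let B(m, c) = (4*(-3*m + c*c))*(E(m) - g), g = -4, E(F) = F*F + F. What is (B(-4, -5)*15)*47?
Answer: 1669440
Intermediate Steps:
E(F) = F + F² (E(F) = F² + F = F + F²)
B(m, c) = (4 + m*(1 + m))*(-12*m + 4*c²) (B(m, c) = (4*(-3*m + c*c))*(m*(1 + m) - 1*(-4)) = (4*(-3*m + c²))*(m*(1 + m) + 4) = (4*(c² - 3*m))*(4 + m*(1 + m)) = (-12*m + 4*c²)*(4 + m*(1 + m)) = (4 + m*(1 + m))*(-12*m + 4*c²))
(B(-4, -5)*15)*47 = ((-48*(-4) + 16*(-5)² - 12*(-4)²*(1 - 4) + 4*(-4)*(-5)²*(1 - 4))*15)*47 = ((192 + 16*25 - 12*16*(-3) + 4*(-4)*25*(-3))*15)*47 = ((192 + 400 + 576 + 1200)*15)*47 = (2368*15)*47 = 35520*47 = 1669440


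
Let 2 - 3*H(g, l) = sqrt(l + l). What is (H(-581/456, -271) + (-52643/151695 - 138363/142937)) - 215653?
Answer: -4675981011438361/21682828215 - I*sqrt(542)/3 ≈ -2.1565e+5 - 7.7603*I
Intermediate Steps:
H(g, l) = 2/3 - sqrt(2)*sqrt(l)/3 (H(g, l) = 2/3 - sqrt(l + l)/3 = 2/3 - sqrt(2)*sqrt(l)/3)
(H(-581/456, -271) + (-52643/151695 - 138363/142937)) - 215653 = ((2/3 - sqrt(2)*sqrt(-271)/3) + (-52643/151695 - 138363/142937)) - 215653 = ((2/3 - sqrt(2)*I*sqrt(271)/3) + (-52643*1/151695 - 138363*1/142937)) - 215653 = ((2/3 - I*sqrt(542)/3) + (-52643/151695 - 138363/142937)) - 215653 = ((2/3 - I*sqrt(542)/3) - 28513607776/21682828215) - 215653 = (-14058388966/21682828215 - I*sqrt(542)/3) - 215653 = -4675981011438361/21682828215 - I*sqrt(542)/3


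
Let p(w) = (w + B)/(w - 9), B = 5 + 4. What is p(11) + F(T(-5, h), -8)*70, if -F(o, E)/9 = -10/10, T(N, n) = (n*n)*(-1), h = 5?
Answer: 640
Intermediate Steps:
B = 9
T(N, n) = -n² (T(N, n) = n²*(-1) = -n²)
p(w) = (9 + w)/(-9 + w) (p(w) = (w + 9)/(w - 9) = (9 + w)/(-9 + w))
F(o, E) = 9 (F(o, E) = -(-90)/10 = -9*(-1) = 9)
p(11) + F(T(-5, h), -8)*70 = (9 + 11)/(-9 + 11) + 9*70 = 20/2 + 630 = (½)*20 + 630 = 10 + 630 = 640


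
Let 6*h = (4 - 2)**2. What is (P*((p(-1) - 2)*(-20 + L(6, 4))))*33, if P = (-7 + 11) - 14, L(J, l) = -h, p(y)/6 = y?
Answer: -54560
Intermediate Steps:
h = 2/3 (h = (4 - 2)**2/6 = (1/6)*2**2 = (1/6)*4 = 2/3 ≈ 0.66667)
p(y) = 6*y
L(J, l) = -2/3 (L(J, l) = -1*2/3 = -2/3)
P = -10 (P = 4 - 14 = -10)
(P*((p(-1) - 2)*(-20 + L(6, 4))))*33 = -10*(6*(-1) - 2)*(-20 - 2/3)*33 = -10*(-6 - 2)*(-62)/3*33 = -(-80)*(-62)/3*33 = -10*496/3*33 = -4960/3*33 = -54560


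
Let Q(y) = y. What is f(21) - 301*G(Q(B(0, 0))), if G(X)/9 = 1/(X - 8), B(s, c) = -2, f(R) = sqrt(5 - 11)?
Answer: 2709/10 + I*sqrt(6) ≈ 270.9 + 2.4495*I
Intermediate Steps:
f(R) = I*sqrt(6) (f(R) = sqrt(-6) = I*sqrt(6))
G(X) = 9/(-8 + X) (G(X) = 9/(X - 8) = 9/(-8 + X))
f(21) - 301*G(Q(B(0, 0))) = I*sqrt(6) - 2709/(-8 - 2) = I*sqrt(6) - 2709/(-10) = I*sqrt(6) - 2709*(-1)/10 = I*sqrt(6) - 301*(-9/10) = I*sqrt(6) + 2709/10 = 2709/10 + I*sqrt(6)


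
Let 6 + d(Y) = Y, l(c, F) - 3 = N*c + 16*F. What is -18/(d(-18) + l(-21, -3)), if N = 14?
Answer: 6/121 ≈ 0.049587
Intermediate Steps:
l(c, F) = 3 + 14*c + 16*F (l(c, F) = 3 + (14*c + 16*F) = 3 + 14*c + 16*F)
d(Y) = -6 + Y
-18/(d(-18) + l(-21, -3)) = -18/((-6 - 18) + (3 + 14*(-21) + 16*(-3))) = -18/(-24 + (3 - 294 - 48)) = -18/(-24 - 339) = -18/(-363) = -1/363*(-18) = 6/121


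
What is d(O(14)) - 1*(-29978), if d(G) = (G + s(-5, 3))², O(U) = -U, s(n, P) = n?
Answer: 30339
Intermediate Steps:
d(G) = (-5 + G)² (d(G) = (G - 5)² = (-5 + G)²)
d(O(14)) - 1*(-29978) = (-5 - 1*14)² - 1*(-29978) = (-5 - 14)² + 29978 = (-19)² + 29978 = 361 + 29978 = 30339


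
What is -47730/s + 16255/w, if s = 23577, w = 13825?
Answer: -18441541/21730135 ≈ -0.84866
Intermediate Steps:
-47730/s + 16255/w = -47730/23577 + 16255/13825 = -47730*1/23577 + 16255*(1/13825) = -15910/7859 + 3251/2765 = -18441541/21730135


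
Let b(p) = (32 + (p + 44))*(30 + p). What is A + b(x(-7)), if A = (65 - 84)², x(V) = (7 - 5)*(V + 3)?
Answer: 1857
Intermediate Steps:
x(V) = 6 + 2*V (x(V) = 2*(3 + V) = 6 + 2*V)
b(p) = (30 + p)*(76 + p) (b(p) = (32 + (44 + p))*(30 + p) = (76 + p)*(30 + p) = (30 + p)*(76 + p))
A = 361 (A = (-19)² = 361)
A + b(x(-7)) = 361 + (2280 + (6 + 2*(-7))² + 106*(6 + 2*(-7))) = 361 + (2280 + (6 - 14)² + 106*(6 - 14)) = 361 + (2280 + (-8)² + 106*(-8)) = 361 + (2280 + 64 - 848) = 361 + 1496 = 1857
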